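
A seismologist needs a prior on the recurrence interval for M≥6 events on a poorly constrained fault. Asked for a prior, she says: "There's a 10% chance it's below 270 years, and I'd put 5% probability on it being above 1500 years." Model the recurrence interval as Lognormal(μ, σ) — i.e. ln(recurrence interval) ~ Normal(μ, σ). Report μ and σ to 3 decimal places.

If T ~ Lognormal(μ,σ) then ln T ~ Normal(μ,σ), so the p-quantile of ln T is μ + z_p·σ.
ln(270) = 5.598 and ln(1500) = 7.313; z_{0.1} = -1.282, z_{0.95} = 1.645.
σ = (7.313 − 5.598)/(1.645 − (-1.282)) = 0.586.
μ = 5.598 − (-1.282)·0.586 = 6.349.

μ ≈ 6.349, σ ≈ 0.586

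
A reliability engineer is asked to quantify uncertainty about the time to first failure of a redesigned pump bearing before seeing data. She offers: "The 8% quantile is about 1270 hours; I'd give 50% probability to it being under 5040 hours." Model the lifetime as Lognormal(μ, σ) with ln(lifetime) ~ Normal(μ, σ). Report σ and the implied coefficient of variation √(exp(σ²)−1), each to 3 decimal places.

σ ≈ 0.981, CV ≈ 1.272

If T ~ Lognormal(μ,σ) then ln T ~ Normal(μ,σ), so the p-quantile of ln T is μ + z_p·σ.
ln(1270) = 7.147 and ln(5040) = 8.525; z_{0.08} = -1.405, z_{0.5} = 0.
σ = (8.525 − 7.147)/(0 − (-1.405)) = 0.981.
μ = 7.147 − (-1.405)·0.981 = 8.525.
CV = √(exp(σ²)−1) = √(exp(0.9624)−1) = 1.272.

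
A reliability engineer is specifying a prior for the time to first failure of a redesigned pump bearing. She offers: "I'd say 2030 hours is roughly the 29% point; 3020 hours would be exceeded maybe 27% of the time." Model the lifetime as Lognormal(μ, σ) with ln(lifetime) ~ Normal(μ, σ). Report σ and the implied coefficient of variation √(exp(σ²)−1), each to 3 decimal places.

σ ≈ 0.341, CV ≈ 0.351

If T ~ Lognormal(μ,σ) then ln T ~ Normal(μ,σ), so the p-quantile of ln T is μ + z_p·σ.
ln(2030) = 7.616 and ln(3020) = 8.013; z_{0.29} = -0.5534, z_{0.73} = 0.6128.
σ = (8.013 − 7.616)/(0.6128 − (-0.5534)) = 0.341.
μ = 7.616 − (-0.5534)·0.341 = 7.804.
CV = √(exp(σ²)−1) = √(exp(0.1160)−1) = 0.351.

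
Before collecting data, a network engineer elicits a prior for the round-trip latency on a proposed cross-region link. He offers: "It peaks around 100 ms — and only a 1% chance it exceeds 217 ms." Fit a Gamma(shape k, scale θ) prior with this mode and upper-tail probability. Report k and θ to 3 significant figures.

k ≈ 9.05, θ ≈ 12.4

Gamma(k,θ) with k>1 has mode (k−1)θ, so θ = 100/(k−1).
Need P(X < 217) = 0.99 with θ tied to k this way. Start at k = 2, θ = 100: P(X<217) ≈ 0.638.
Too low — raise k to concentrate. Iterating converges to k ≈ 9.05.
Then θ = 100/(9.05−1) ≈ 12.4.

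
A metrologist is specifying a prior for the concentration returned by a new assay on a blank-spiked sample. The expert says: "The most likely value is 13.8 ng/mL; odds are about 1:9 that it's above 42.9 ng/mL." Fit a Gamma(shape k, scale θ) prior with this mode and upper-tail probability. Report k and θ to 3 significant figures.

k ≈ 2.47, θ ≈ 9.37

Gamma(k,θ) with k>1 has mode (k−1)θ, so θ = 13.8/(k−1).
Need P(X < 42.9) = 0.9 with θ tied to k this way. Start at k = 2, θ = 13.8: P(X<42.9) ≈ 0.817.
Too low — raise k to concentrate. Iterating converges to k ≈ 2.47.
Then θ = 13.8/(2.47−1) ≈ 9.37.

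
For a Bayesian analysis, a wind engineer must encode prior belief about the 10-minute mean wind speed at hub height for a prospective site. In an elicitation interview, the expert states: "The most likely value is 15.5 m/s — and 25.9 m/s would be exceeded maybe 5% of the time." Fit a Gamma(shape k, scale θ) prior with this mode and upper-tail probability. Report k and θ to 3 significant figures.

k ≈ 11.6, θ ≈ 1.46

Gamma(k,θ) with k>1 has mode (k−1)θ, so θ = 15.5/(k−1).
Need P(X < 25.9) = 0.95 with θ tied to k this way. Start at k = 2, θ = 15.5: P(X<25.9) ≈ 0.498.
Too low — raise k to concentrate. Iterating converges to k ≈ 11.6.
Then θ = 15.5/(11.6−1) ≈ 1.46.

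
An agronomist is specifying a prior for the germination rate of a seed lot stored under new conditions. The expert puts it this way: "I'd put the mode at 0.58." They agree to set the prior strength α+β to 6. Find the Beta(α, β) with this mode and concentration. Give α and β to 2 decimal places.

For α,β > 1 the Beta mode is (α−1)/(α+β−2). With α+β = 6, the mode is (α−1)/4.
Set (α−1)/4 = 0.58 → α = 1 + 0.58·4 = 3.32.
β = 6 − α = 2.68.

α = 3.32, β = 2.68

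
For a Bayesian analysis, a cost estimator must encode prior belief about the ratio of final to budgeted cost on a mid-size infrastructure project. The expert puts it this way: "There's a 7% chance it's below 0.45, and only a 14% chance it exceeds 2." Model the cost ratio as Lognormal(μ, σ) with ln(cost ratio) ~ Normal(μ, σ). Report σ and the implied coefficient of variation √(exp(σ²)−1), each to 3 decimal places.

σ ≈ 0.584, CV ≈ 0.637

If T ~ Lognormal(μ,σ) then ln T ~ Normal(μ,σ), so the p-quantile of ln T is μ + z_p·σ.
ln(0.45) = -0.7985 and ln(2) = 0.6931; z_{0.07} = -1.476, z_{0.86} = 1.08.
σ = (0.6931 − -0.7985)/(1.08 − (-1.476)) = 0.584.
μ = -0.7985 − (-1.476)·0.584 = 0.063.
CV = √(exp(σ²)−1) = √(exp(0.3405)−1) = 0.637.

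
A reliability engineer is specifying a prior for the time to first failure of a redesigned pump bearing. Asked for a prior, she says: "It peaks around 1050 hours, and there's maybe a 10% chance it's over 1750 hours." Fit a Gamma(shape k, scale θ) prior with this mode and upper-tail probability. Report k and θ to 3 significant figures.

Gamma(k,θ) with k>1 has mode (k−1)θ, so θ = 1050/(k−1).
Need P(X < 1750) = 0.9 with θ tied to k this way. Start at k = 2, θ = 1050: P(X<1750) ≈ 0.496.
Too low — raise k to concentrate. Iterating converges to k ≈ 8.24.
Then θ = 1050/(8.24−1) ≈ 145.

k ≈ 8.24, θ ≈ 145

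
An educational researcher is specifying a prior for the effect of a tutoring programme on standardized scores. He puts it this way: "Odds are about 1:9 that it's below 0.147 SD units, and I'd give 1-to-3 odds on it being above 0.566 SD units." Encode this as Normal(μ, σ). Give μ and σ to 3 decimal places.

For Normal(μ,σ), the p-quantile is μ + z_p·σ. Here z_{0.1} = -1.282, z_{0.75} = 0.6745.
So 0.147 = μ − 1.282σ and 0.566 = μ + 0.6745σ.
Subtracting: σ = (0.566 − 0.147)/(0.6745 − (-1.282)) = 0.214.
Then μ = 0.147 − (-1.282)·0.214 = 0.422.

μ = 0.422, σ = 0.214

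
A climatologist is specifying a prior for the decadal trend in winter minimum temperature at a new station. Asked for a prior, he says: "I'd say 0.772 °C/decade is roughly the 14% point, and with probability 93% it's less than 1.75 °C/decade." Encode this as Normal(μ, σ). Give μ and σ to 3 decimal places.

μ = 1.185, σ = 0.383

The p-quantile of Normal(μ,σ) is μ + z_p·σ, with z_{0.14} = -1.08 and z_{0.93} = 1.476.
Eliminate σ: μ = (z₂·x₁ − z₁·x₂)/(z₂ − z₁) = (1.476·0.772 − (-1.08)·1.75)/2.556 = 1.185.
Then σ = (x₂ − x₁)/(z₂ − z₁) = (1.75 − 0.772)/2.556 = 0.383.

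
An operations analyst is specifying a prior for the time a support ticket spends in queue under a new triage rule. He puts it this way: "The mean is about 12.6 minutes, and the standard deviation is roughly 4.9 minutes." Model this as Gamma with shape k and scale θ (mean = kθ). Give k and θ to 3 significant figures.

For Gamma(k, scale θ): mean = kθ, variance = kθ², so CV = 1/√k.
CV = SD/mean = 4.9/12.6 = 0.3889, hence k = 1/CV² = 6.61.
Then θ = mean/k = 12.6/6.61 = 1.91.

k ≈ 6.61, θ ≈ 1.91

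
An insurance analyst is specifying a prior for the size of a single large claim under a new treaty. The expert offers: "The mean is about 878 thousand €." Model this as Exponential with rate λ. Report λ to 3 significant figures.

λ ≈ 0.00114

Exponential mean = 1/λ, so λ = 1/878.0 = 0.00114.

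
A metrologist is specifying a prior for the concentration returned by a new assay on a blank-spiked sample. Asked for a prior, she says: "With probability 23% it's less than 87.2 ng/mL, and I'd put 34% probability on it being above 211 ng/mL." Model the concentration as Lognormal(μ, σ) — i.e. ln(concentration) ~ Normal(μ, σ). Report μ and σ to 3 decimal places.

μ ≈ 5.035, σ ≈ 0.768

If T ~ Lognormal(μ,σ) then ln T ~ Normal(μ,σ), so the p-quantile of ln T is μ + z_p·σ.
ln(87.2) = 4.468 and ln(211) = 5.352; z_{0.23} = -0.7388, z_{0.66} = 0.4125.
σ = (5.352 − 4.468)/(0.4125 − (-0.7388)) = 0.768.
μ = 4.468 − (-0.7388)·0.768 = 5.035.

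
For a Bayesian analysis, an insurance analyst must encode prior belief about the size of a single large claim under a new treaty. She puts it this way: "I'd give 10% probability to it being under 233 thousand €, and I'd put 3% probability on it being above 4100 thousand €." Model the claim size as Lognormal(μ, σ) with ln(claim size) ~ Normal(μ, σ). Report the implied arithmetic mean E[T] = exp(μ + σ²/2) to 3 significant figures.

If T ~ Lognormal(μ,σ) then ln T ~ Normal(μ,σ), so the p-quantile of ln T is μ + z_p·σ.
ln(233) = 5.451 and ln(4100) = 8.319; z_{0.1} = -1.282, z_{0.97} = 1.881.
σ = (8.319 − 5.451)/(1.881 − (-1.282)) = 0.907.
μ = 5.451 − (-1.282)·0.907 = 6.613.
E[T] = exp(μ + σ²/2) = exp(6.613 + 0.4112) = 1120 thousand €.

E[T] ≈ 1120 thousand €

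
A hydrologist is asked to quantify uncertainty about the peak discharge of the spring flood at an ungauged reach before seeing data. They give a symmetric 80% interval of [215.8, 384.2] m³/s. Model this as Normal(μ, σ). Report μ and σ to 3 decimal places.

A symmetric 80% interval runs μ ± z·σ with z = 1.282.
Half-width = 84.2, so σ = 84.2/1.282 = 65.702.
μ is the interval midpoint, 300.000.

μ = 300.000, σ = 65.702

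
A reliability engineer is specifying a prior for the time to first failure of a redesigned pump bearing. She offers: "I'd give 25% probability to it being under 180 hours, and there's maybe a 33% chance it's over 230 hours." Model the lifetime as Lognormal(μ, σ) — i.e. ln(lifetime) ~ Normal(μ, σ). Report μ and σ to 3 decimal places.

If T ~ Lognormal(μ,σ) then ln T ~ Normal(μ,σ), so the p-quantile of ln T is μ + z_p·σ.
ln(180) = 5.193 and ln(230) = 5.438; z_{0.25} = -0.6745, z_{0.67} = 0.4399.
σ = (5.438 − 5.193)/(0.4399 − (-0.6745)) = 0.220.
μ = 5.193 − (-0.6745)·0.220 = 5.341.

μ ≈ 5.341, σ ≈ 0.220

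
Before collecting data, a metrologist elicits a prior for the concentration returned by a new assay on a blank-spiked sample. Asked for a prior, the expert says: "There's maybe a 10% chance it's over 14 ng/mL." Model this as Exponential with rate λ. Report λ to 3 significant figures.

λ ≈ 0.164

P(T > 14.0) = e^(−λ·14.0) = 0.1, so λ = −ln(0.1)/14.0 = 0.164.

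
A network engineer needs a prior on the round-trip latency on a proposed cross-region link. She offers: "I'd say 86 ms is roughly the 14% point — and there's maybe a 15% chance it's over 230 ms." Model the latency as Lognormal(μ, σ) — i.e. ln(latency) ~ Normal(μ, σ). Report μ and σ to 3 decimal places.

If T ~ Lognormal(μ,σ) then ln T ~ Normal(μ,σ), so the p-quantile of ln T is μ + z_p·σ.
ln(86) = 4.454 and ln(230) = 5.438; z_{0.14} = -1.08, z_{0.85} = 1.036.
σ = (5.438 − 4.454)/(1.036 − (-1.08)) = 0.465.
μ = 4.454 − (-1.08)·0.465 = 4.956.

μ ≈ 4.956, σ ≈ 0.465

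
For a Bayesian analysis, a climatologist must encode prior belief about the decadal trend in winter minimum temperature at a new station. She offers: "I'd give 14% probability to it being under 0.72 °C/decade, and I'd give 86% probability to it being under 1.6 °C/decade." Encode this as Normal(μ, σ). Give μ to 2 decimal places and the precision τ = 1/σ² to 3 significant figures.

The p-quantile of Normal(μ,σ) is μ + z_p·σ, with z_{0.14} = -1.08 and z_{0.86} = 1.08.
Eliminate σ: μ = (z₂·x₁ − z₁·x₂)/(z₂ − z₁) = (1.08·0.72 − (-1.08)·1.6)/2.161 = 1.16.
Then σ = (x₂ − x₁)/(z₂ − z₁) = (1.6 − 0.72)/2.161 = 0.41.
Precision τ = 1/σ² = 1/0.4073² = 6.03.

μ = 1.16, τ = 6.03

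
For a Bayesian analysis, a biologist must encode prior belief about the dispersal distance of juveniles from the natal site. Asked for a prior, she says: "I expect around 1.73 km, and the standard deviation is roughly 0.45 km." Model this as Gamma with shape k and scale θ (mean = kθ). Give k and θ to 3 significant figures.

For Gamma(k, scale θ): mean = kθ, variance = kθ², so CV = 1/√k.
CV = SD/mean = 0.45/1.73 = 0.2601, hence k = 1/CV² = 14.8.
Then θ = mean/k = 1.73/14.8 = 0.117.

k ≈ 14.8, θ ≈ 0.117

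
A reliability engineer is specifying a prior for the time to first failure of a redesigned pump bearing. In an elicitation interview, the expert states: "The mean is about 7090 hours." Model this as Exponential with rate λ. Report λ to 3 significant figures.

λ ≈ 0.000141

Exponential mean = 1/λ, so λ = 1/7090.0 = 0.000141.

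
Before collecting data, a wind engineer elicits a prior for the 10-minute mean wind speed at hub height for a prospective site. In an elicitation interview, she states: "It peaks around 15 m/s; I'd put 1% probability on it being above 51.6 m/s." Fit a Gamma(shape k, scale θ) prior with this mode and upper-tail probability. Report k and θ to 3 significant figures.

k ≈ 3.85, θ ≈ 5.26

Gamma(k,θ) with k>1 has mode (k−1)θ, so θ = 15/(k−1).
Need P(X < 51.6) = 0.99 with θ tied to k this way. Start at k = 2, θ = 15: P(X<51.6) ≈ 0.858.
Too low — raise k to concentrate. Iterating converges to k ≈ 3.85.
Then θ = 15/(3.85−1) ≈ 5.26.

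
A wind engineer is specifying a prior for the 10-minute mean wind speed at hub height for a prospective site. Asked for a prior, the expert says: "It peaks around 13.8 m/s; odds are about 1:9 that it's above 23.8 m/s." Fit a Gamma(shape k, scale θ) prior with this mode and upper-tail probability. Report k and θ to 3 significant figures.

Gamma(k,θ) with k>1 has mode (k−1)θ, so θ = 13.8/(k−1).
Need P(X < 23.8) = 0.9 with θ tied to k this way. Start at k = 2, θ = 13.8: P(X<23.8) ≈ 0.514.
Too low — raise k to concentrate. Iterating converges to k ≈ 7.38.
Then θ = 13.8/(7.38−1) ≈ 2.16.

k ≈ 7.38, θ ≈ 2.16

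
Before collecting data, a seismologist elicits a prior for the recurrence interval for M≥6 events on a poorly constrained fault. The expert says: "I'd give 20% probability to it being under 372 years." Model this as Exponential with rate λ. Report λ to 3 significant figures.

λ ≈ 0.0006

P(T < 372.0) = 1 − e^(−λ·372.0) = 0.2, so λ = −ln(1−0.2)/372.0 = −ln(0.8)/372.0 = 0.0006.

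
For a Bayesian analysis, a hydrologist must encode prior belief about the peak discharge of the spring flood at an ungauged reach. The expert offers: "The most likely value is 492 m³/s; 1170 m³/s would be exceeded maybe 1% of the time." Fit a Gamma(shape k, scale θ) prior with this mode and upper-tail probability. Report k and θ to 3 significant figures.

Gamma(k,θ) with k>1 has mode (k−1)θ, so θ = 492/(k−1).
Need P(X < 1170) = 0.99 with θ tied to k this way. Start at k = 2, θ = 492: P(X<1170) ≈ 0.687.
Too low — raise k to concentrate. Iterating converges to k ≈ 7.32.
Then θ = 492/(7.32−1) ≈ 77.8.

k ≈ 7.32, θ ≈ 77.8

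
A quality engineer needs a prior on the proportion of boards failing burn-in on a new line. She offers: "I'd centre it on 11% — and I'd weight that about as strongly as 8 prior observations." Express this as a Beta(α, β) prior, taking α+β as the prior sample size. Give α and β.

Under the effective-sample-size interpretation, Beta(α, β) has prior mean α/(α+β) and prior sample size α+β.
So α+β = 8 and α/(α+β) = 0.11, giving α = 0.11·8 = 0.88 and β = 8 − 0.88 = 7.12.

α = 0.88, β = 7.12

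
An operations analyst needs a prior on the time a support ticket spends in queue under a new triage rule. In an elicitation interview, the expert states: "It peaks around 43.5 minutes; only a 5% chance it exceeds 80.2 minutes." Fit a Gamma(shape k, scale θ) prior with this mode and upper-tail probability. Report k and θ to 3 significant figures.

Gamma(k,θ) with k>1 has mode (k−1)θ, so θ = 43.5/(k−1).
Need P(X < 80.2) = 0.95 with θ tied to k this way. Start at k = 2, θ = 43.5: P(X<80.2) ≈ 0.550.
Too low — raise k to concentrate. Iterating converges to k ≈ 8.44.
Then θ = 43.5/(8.44−1) ≈ 5.85.

k ≈ 8.44, θ ≈ 5.85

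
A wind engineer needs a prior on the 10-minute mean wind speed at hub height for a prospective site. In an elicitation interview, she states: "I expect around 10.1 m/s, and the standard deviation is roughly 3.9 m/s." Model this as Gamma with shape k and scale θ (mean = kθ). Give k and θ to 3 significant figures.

For Gamma(k, scale θ): mean = kθ, variance = kθ², so CV = 1/√k.
CV = SD/mean = 3.9/10.1 = 0.3861, hence k = 1/CV² = 6.71.
Then θ = mean/k = 10.1/6.71 = 1.51.

k ≈ 6.71, θ ≈ 1.51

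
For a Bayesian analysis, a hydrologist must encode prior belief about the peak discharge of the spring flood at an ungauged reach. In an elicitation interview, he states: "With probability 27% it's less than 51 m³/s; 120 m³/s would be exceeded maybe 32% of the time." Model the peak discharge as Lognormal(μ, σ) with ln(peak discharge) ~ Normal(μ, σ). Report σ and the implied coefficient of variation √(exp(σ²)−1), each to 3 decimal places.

If T ~ Lognormal(μ,σ) then ln T ~ Normal(μ,σ), so the p-quantile of ln T is μ + z_p·σ.
ln(51) = 3.932 and ln(120) = 4.787; z_{0.27} = -0.6128, z_{0.68} = 0.4677.
σ = (4.787 − 3.932)/(0.4677 − (-0.6128)) = 0.792.
μ = 3.932 − (-0.6128)·0.792 = 4.417.
CV = √(exp(σ²)−1) = √(exp(0.6271)−1) = 0.934.

σ ≈ 0.792, CV ≈ 0.934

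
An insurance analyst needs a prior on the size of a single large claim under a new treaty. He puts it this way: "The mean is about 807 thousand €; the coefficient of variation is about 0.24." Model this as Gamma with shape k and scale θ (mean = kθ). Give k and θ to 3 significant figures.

k ≈ 17.4, θ ≈ 46.5

For Gamma(k, scale θ): mean = kθ, variance = kθ², so CV = 1/√k.
CV = 0.24, hence k = 1/CV² = 17.4.
Then θ = mean/k = 807/17.4 = 46.5.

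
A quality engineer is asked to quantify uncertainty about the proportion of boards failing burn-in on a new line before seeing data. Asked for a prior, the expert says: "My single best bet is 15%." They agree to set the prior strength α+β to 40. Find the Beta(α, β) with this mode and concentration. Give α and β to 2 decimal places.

α = 6.70, β = 33.30

For α,β > 1 the Beta mode is (α−1)/(α+β−2). With α+β = 40, the mode is (α−1)/38.
Set (α−1)/38 = 0.15 → α = 1 + 0.15·38 = 6.70.
β = 40 − α = 33.30.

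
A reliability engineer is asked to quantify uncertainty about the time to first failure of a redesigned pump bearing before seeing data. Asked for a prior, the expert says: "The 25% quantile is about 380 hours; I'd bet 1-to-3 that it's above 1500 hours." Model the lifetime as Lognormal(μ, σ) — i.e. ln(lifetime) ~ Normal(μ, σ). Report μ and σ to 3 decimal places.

If T ~ Lognormal(μ,σ) then ln T ~ Normal(μ,σ), so the p-quantile of ln T is μ + z_p·σ.
ln(380) = 5.94 and ln(1500) = 7.313; z_{0.25} = -0.6745, z_{0.75} = 0.6745.
σ = (7.313 − 5.94)/(0.6745 − (-0.6745)) = 1.018.
μ = 5.94 − (-0.6745)·1.018 = 6.627.

μ ≈ 6.627, σ ≈ 1.018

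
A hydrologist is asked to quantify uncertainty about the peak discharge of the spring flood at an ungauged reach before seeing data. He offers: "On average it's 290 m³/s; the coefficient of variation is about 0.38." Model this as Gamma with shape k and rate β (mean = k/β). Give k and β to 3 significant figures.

k ≈ 6.93, β ≈ 0.0239

For Gamma(k, rate β): mean = k/β, variance = k/β², so CV = 1/√k.
CV = 0.38, hence k = 1/CV² = 6.93.
Then β = k/mean = 6.93/290 = 0.0239.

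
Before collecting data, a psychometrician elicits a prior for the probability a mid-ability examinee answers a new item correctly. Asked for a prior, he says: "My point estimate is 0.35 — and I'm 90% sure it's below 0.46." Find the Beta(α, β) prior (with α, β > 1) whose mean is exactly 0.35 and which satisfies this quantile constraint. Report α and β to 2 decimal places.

With mean 0.35 fixed, write α = 0.35s, β = 0.65s where s = α+β.
Need P(θ < 0.46) = 0.9 under Beta(0.35s, 0.65s). Normal approximation: (q−m)/√(m(1−m)/s) ≈ z_{0.9} = 1.28, so s ≈ 0.35·0.65·(1.28)²/(0.46−0.35)² = 30.9.
At s = 30.9: P(θ<0.46) ≈ 0.897. Adjusting to match 0.9 gives s ≈ 31.65.
So α = 0.35·31.65 ≈ 11.08, β = 0.65·31.65 ≈ 20.57.

α ≈ 11.08, β ≈ 20.57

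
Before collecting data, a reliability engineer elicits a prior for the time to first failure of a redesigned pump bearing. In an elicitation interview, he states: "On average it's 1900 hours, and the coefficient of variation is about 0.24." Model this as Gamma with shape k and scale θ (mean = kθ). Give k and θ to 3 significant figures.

k ≈ 17.4, θ ≈ 109

For Gamma(k, scale θ): mean = kθ, variance = kθ², so CV = 1/√k.
CV = 0.24, hence k = 1/CV² = 17.4.
Then θ = mean/k = 1900/17.4 = 109.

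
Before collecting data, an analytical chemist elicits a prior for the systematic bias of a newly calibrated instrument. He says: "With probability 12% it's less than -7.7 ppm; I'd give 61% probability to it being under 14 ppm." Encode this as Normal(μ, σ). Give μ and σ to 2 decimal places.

μ = 9.83, σ = 14.92

The p-quantile of Normal(μ,σ) is μ + z_p·σ, with z_{0.12} = -1.175 and z_{0.61} = 0.2793.
Eliminate σ: μ = (z₂·x₁ − z₁·x₂)/(z₂ − z₁) = (0.2793·-7.7 − (-1.175)·14)/1.454 = 9.83.
Then σ = (x₂ − x₁)/(z₂ − z₁) = (14 − -7.7)/1.454 = 14.92.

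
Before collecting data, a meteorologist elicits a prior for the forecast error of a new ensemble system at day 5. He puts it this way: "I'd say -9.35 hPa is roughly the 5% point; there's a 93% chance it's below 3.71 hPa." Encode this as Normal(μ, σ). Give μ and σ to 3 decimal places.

μ = -2.466, σ = 4.185

The p-quantile of Normal(μ,σ) is μ + z_p·σ, with z_{0.05} = -1.645 and z_{0.93} = 1.476.
Eliminate σ: μ = (z₂·x₁ − z₁·x₂)/(z₂ − z₁) = (1.476·-9.35 − (-1.645)·3.71)/3.121 = -2.466.
Then σ = (x₂ − x₁)/(z₂ − z₁) = (3.71 − -9.35)/3.121 = 4.185.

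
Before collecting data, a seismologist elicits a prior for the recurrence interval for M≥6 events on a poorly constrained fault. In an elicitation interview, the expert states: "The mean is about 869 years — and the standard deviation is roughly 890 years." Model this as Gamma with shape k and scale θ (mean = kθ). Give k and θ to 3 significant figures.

k ≈ 0.953, θ ≈ 912

For Gamma(k, scale θ): mean = kθ, variance = kθ², so CV = 1/√k.
CV = SD/mean = 890/869 = 1.024, hence k = 1/CV² = 0.953.
Then θ = mean/k = 869/0.953 = 912.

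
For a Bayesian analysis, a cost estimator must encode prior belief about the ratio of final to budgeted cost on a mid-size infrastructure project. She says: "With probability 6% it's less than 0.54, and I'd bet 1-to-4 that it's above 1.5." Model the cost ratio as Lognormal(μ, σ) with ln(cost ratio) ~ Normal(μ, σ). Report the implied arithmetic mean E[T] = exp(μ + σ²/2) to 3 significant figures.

E[T] ≈ 1.15

If T ~ Lognormal(μ,σ) then ln T ~ Normal(μ,σ), so the p-quantile of ln T is μ + z_p·σ.
ln(0.54) = -0.6162 and ln(1.5) = 0.4055; z_{0.06} = -1.555, z_{0.8} = 0.8416.
σ = (0.4055 − -0.6162)/(0.8416 − (-1.555)) = 0.426.
μ = -0.6162 − (-1.555)·0.426 = 0.047.
E[T] = exp(μ + σ²/2) = exp(0.047 + 0.0909) = 1.15.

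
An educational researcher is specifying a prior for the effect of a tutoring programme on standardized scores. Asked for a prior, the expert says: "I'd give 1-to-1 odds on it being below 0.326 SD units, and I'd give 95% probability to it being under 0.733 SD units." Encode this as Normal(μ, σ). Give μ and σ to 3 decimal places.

For Normal(μ,σ), the p-quantile is μ + z_p·σ. Here z_{0.5} = 0, z_{0.95} = 1.645.
So 0.326 = μ + 0σ and 0.733 = μ + 1.645σ.
Subtracting: σ = (0.733 − 0.326)/(1.645 − (0)) = 0.247.
Then μ = 0.326 − (0)·0.247 = 0.326.

μ = 0.326, σ = 0.247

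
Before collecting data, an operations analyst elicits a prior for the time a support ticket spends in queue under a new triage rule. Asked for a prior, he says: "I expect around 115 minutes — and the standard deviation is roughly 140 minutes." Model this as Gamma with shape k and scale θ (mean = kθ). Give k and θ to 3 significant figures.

For Gamma(k, scale θ): mean = kθ, variance = kθ², so CV = 1/√k.
CV = SD/mean = 140/115 = 1.217, hence k = 1/CV² = 0.675.
Then θ = mean/k = 115/0.675 = 170.

k ≈ 0.675, θ ≈ 170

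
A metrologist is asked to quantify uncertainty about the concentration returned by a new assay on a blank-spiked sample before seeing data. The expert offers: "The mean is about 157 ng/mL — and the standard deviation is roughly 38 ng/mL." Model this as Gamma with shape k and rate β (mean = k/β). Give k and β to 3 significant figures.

k ≈ 17.1, β ≈ 0.109

For Gamma(k, rate β): mean = k/β, variance = k/β², so CV = 1/√k.
CV = SD/mean = 38/157 = 0.242, hence k = 1/CV² = 17.1.
Then β = k/mean = 17.1/157 = 0.109.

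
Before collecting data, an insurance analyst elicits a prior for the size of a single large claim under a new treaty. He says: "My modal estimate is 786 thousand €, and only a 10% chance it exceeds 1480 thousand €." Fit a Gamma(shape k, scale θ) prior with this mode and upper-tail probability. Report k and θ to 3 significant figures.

k ≈ 5.77, θ ≈ 165

Gamma(k,θ) with k>1 has mode (k−1)θ, so θ = 786/(k−1).
Need P(X < 1480) = 0.9 with θ tied to k this way. Start at k = 2, θ = 786: P(X<1480) ≈ 0.561.
Too low — raise k to concentrate. Iterating converges to k ≈ 5.77.
Then θ = 786/(5.77−1) ≈ 165.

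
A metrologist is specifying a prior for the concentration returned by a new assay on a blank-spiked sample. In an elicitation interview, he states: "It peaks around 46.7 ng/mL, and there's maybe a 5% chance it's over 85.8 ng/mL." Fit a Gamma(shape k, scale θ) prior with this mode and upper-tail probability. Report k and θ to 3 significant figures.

Gamma(k,θ) with k>1 has mode (k−1)θ, so θ = 46.7/(k−1).
Need P(X < 85.8) = 0.95 with θ tied to k this way. Start at k = 2, θ = 46.7: P(X<85.8) ≈ 0.548.
Too low — raise k to concentrate. Iterating converges to k ≈ 8.53.
Then θ = 46.7/(8.53−1) ≈ 6.21.

k ≈ 8.53, θ ≈ 6.21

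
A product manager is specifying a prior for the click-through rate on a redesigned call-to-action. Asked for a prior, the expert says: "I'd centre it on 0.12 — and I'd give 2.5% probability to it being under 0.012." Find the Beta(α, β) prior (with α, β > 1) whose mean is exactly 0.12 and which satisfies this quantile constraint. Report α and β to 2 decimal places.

With mean 0.12 fixed, write α = 0.12s, β = 0.88s where s = α+β.
Need P(θ < 0.012) = 0.025 under Beta(0.12s, 0.88s). Normal approximation: (q−m)/√(m(1−m)/s) ≈ z_{0.025} = -1.96, so s ≈ 0.12·0.88·(-1.96)²/(0.012−0.12)² = 34.8.
At s = 34.8: P(θ<0.012) ≈ 0.000. Adjusting to match 0.025 gives s ≈ 14.09.
So α = 0.12·14.09 ≈ 1.69, β = 0.88·14.09 ≈ 12.40.

α ≈ 1.69, β ≈ 12.40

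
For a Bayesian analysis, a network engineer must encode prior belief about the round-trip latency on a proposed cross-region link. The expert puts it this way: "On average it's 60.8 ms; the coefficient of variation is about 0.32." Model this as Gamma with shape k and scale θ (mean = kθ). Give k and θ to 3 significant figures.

k ≈ 9.77, θ ≈ 6.23

For Gamma(k, scale θ): mean = kθ, variance = kθ², so CV = 1/√k.
CV = 0.32, hence k = 1/CV² = 9.77.
Then θ = mean/k = 60.8/9.77 = 6.23.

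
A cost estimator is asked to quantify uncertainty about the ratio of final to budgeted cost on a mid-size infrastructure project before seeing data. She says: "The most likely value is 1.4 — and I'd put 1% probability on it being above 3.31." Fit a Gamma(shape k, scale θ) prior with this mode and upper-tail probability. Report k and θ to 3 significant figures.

k ≈ 7.42, θ ≈ 0.218

Gamma(k,θ) with k>1 has mode (k−1)θ, so θ = 1.4/(k−1).
Need P(X < 3.31) = 0.99 with θ tied to k this way. Start at k = 2, θ = 1.4: P(X<3.31) ≈ 0.684.
Too low — raise k to concentrate. Iterating converges to k ≈ 7.42.
Then θ = 1.4/(7.42−1) ≈ 0.218.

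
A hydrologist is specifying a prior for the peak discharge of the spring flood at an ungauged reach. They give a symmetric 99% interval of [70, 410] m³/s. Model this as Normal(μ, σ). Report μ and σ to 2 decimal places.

μ = 240.00, σ = 66.00

A symmetric 99% interval runs μ ± z·σ with z = 2.576.
Half-width = 170, so σ = 170/2.576 = 66.00.
μ is the interval midpoint, 240.00.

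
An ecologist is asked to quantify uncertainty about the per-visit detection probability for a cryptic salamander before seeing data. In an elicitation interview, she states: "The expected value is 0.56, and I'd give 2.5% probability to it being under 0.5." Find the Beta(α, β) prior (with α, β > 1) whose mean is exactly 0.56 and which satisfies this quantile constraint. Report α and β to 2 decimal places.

With mean 0.56 fixed, write α = 0.56s, β = 0.44s where s = α+β.
Need P(θ < 0.5) = 0.025 under Beta(0.56s, 0.44s). Normal approximation: (q−m)/√(m(1−m)/s) ≈ z_{0.025} = -1.96, so s ≈ 0.56·0.44·(-1.96)²/(0.5−0.56)² = 262.9.
At s = 262.9: P(θ<0.5) ≈ 0.026. Adjusting to match 0.025 gives s ≈ 265.29.
So α = 0.56·265.29 ≈ 148.56, β = 0.44·265.29 ≈ 116.73.

α ≈ 148.56, β ≈ 116.73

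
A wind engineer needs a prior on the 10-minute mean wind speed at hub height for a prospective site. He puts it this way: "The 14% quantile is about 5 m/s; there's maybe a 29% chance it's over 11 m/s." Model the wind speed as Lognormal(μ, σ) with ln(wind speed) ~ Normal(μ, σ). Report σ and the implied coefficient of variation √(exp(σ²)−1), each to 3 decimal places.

σ ≈ 0.483, CV ≈ 0.512

If T ~ Lognormal(μ,σ) then ln T ~ Normal(μ,σ), so the p-quantile of ln T is μ + z_p·σ.
ln(5) = 1.609 and ln(11) = 2.398; z_{0.14} = -1.08, z_{0.71} = 0.5534.
σ = (2.398 − 1.609)/(0.5534 − (-1.08)) = 0.483.
μ = 1.609 − (-1.08)·0.483 = 2.131.
CV = √(exp(σ²)−1) = √(exp(0.2329)−1) = 0.512.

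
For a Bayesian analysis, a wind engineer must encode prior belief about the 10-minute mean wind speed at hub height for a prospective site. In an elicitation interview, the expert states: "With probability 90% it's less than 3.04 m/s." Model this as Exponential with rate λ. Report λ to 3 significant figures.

P(T < 3.04) = 1 − e^(−λ·3.04) = 0.9, so λ = −ln(1−0.9)/3.04 = −ln(0.1)/3.04 = 0.757.

λ ≈ 0.757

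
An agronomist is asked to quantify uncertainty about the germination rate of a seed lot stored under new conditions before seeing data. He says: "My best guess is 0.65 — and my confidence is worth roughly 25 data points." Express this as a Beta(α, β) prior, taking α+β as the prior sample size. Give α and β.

Under the effective-sample-size interpretation, Beta(α, β) has prior mean α/(α+β) and prior sample size α+β.
So α+β = 25 and α/(α+β) = 0.65, giving α = 0.65·25 = 16.25 and β = 25 − 16.25 = 8.75.

α = 16.25, β = 8.75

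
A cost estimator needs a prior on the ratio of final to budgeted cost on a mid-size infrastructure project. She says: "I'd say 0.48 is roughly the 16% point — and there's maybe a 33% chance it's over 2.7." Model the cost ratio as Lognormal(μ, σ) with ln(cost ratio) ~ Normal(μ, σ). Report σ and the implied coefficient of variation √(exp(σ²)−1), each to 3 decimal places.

If T ~ Lognormal(μ,σ) then ln T ~ Normal(μ,σ), so the p-quantile of ln T is μ + z_p·σ.
ln(0.48) = -0.734 and ln(2.7) = 0.9933; z_{0.16} = -0.9945, z_{0.67} = 0.4399.
σ = (0.9933 − -0.734)/(0.4399 − (-0.9945)) = 1.204.
μ = -0.734 − (-0.9945)·1.204 = 0.464.
CV = √(exp(σ²)−1) = √(exp(1.4500)−1) = 1.806.

σ ≈ 1.204, CV ≈ 1.806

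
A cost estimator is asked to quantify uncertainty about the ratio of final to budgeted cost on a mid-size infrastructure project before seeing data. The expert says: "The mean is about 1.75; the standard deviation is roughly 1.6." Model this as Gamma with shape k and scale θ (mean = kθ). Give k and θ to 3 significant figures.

For Gamma(k, scale θ): mean = kθ, variance = kθ², so CV = 1/√k.
CV = SD/mean = 1.6/1.75 = 0.9143, hence k = 1/CV² = 1.2.
Then θ = mean/k = 1.75/1.2 = 1.46.

k ≈ 1.2, θ ≈ 1.46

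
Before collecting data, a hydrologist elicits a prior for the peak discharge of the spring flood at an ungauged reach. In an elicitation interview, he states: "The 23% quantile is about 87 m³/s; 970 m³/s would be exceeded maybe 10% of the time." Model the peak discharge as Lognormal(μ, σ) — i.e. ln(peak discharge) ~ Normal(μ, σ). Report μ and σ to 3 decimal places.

If T ~ Lognormal(μ,σ) then ln T ~ Normal(μ,σ), so the p-quantile of ln T is μ + z_p·σ.
ln(87) = 4.466 and ln(970) = 6.877; z_{0.23} = -0.7388, z_{0.9} = 1.282.
σ = (6.877 − 4.466)/(1.282 − (-0.7388)) = 1.194.
μ = 4.466 − (-0.7388)·1.194 = 5.348.

μ ≈ 5.348, σ ≈ 1.194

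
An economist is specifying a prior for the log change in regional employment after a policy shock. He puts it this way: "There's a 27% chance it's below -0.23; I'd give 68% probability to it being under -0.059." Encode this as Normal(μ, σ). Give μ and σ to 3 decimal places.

μ = -0.133, σ = 0.158

For Normal(μ,σ), the p-quantile is μ + z_p·σ. Here z_{0.27} = -0.6128, z_{0.68} = 0.4677.
So -0.23 = μ − 0.6128σ and -0.059 = μ + 0.4677σ.
Subtracting: σ = (-0.059 − -0.23)/(0.4677 − (-0.6128)) = 0.158.
Then μ = -0.23 − (-0.6128)·0.158 = -0.133.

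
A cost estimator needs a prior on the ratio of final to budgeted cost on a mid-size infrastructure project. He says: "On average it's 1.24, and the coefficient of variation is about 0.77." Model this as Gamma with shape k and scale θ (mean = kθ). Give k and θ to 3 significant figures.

k ≈ 1.69, θ ≈ 0.735

For Gamma(k, scale θ): mean = kθ, variance = kθ², so CV = 1/√k.
CV = 0.77, hence k = 1/CV² = 1.69.
Then θ = mean/k = 1.24/1.69 = 0.735.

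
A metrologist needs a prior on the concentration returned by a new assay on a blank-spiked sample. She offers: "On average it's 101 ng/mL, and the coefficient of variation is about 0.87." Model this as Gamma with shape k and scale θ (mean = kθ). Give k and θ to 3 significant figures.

k ≈ 1.32, θ ≈ 76.4

For Gamma(k, scale θ): mean = kθ, variance = kθ², so CV = 1/√k.
CV = 0.87, hence k = 1/CV² = 1.32.
Then θ = mean/k = 101/1.32 = 76.4.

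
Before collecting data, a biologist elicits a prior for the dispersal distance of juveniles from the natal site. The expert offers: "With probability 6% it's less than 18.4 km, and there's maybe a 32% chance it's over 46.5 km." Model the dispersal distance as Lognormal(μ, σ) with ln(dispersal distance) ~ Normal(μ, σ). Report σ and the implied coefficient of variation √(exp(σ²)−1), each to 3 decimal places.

σ ≈ 0.458, CV ≈ 0.484

If T ~ Lognormal(μ,σ) then ln T ~ Normal(μ,σ), so the p-quantile of ln T is μ + z_p·σ.
ln(18.4) = 2.912 and ln(46.5) = 3.839; z_{0.06} = -1.555, z_{0.68} = 0.4677.
σ = (3.839 − 2.912)/(0.4677 − (-1.555)) = 0.458.
μ = 2.912 − (-1.555)·0.458 = 3.625.
CV = √(exp(σ²)−1) = √(exp(0.2101)−1) = 0.484.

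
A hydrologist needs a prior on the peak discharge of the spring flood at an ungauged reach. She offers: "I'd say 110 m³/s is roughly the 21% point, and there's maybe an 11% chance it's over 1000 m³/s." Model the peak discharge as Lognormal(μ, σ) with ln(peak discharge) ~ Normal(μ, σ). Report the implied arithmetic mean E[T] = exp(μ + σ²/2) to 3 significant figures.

If T ~ Lognormal(μ,σ) then ln T ~ Normal(μ,σ), so the p-quantile of ln T is μ + z_p·σ.
ln(110) = 4.7 and ln(1000) = 6.908; z_{0.21} = -0.8064, z_{0.89} = 1.227.
σ = (6.908 − 4.7)/(1.227 − (-0.8064)) = 1.086.
μ = 4.7 − (-0.8064)·1.086 = 5.576.
E[T] = exp(μ + σ²/2) = exp(5.576 + 0.5894) = 476 m³/s.

E[T] ≈ 476 m³/s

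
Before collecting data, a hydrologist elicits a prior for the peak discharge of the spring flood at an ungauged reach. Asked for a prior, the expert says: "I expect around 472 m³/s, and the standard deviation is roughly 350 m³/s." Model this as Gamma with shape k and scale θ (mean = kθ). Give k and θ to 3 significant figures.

For Gamma(k, scale θ): mean = kθ, variance = kθ², so CV = 1/√k.
CV = SD/mean = 350/472 = 0.7415, hence k = 1/CV² = 1.82.
Then θ = mean/k = 472/1.82 = 260.

k ≈ 1.82, θ ≈ 260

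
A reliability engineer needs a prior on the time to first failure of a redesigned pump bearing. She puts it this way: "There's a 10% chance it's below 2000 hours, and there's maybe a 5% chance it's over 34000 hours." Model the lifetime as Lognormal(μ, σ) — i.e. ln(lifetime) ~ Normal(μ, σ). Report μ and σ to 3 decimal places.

If T ~ Lognormal(μ,σ) then ln T ~ Normal(μ,σ), so the p-quantile of ln T is μ + z_p·σ.
ln(2000) = 7.601 and ln(34000) = 10.43; z_{0.1} = -1.282, z_{0.95} = 1.645.
σ = (10.43 − 7.601)/(1.645 − (-1.282)) = 0.968.
μ = 7.601 − (-1.282)·0.968 = 8.842.

μ ≈ 8.842, σ ≈ 0.968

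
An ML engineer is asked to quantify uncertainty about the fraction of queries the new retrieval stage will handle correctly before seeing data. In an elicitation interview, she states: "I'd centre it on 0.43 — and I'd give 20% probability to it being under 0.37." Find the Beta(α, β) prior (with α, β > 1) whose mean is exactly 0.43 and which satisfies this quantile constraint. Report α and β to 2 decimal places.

α ≈ 20.97, β ≈ 27.80

With mean 0.43 fixed, write α = 0.43s, β = 0.57s where s = α+β.
Need P(θ < 0.37) = 0.2 under Beta(0.43s, 0.57s). Normal approximation: (q−m)/√(m(1−m)/s) ≈ z_{0.2} = -0.842, so s ≈ 0.43·0.57·(-0.842)²/(0.37−0.43)² = 48.2.
At s = 48.2: P(θ<0.37) ≈ 0.201. Adjusting to match 0.2 gives s ≈ 48.78.
So α = 0.43·48.78 ≈ 20.97, β = 0.57·48.78 ≈ 27.80.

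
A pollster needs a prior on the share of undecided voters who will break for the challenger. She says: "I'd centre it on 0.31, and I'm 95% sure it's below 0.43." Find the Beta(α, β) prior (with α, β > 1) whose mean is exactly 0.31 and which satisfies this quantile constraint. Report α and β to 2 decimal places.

α ≈ 13.27, β ≈ 29.53

With mean 0.31 fixed, write α = 0.31s, β = 0.69s where s = α+β.
Need P(θ < 0.43) = 0.95 under Beta(0.31s, 0.69s). Normal approximation: (q−m)/√(m(1−m)/s) ≈ z_{0.95} = 1.64, so s ≈ 0.31·0.69·(1.64)²/(0.43−0.31)² = 40.2.
At s = 40.2: P(θ<0.43) ≈ 0.945. Adjusting to match 0.95 gives s ≈ 42.80.
So α = 0.31·42.80 ≈ 13.27, β = 0.69·42.80 ≈ 29.53.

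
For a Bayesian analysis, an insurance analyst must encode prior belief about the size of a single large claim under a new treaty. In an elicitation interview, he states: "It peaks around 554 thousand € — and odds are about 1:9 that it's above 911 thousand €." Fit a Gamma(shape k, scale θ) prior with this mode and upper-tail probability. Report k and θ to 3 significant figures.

Gamma(k,θ) with k>1 has mode (k−1)θ, so θ = 554/(k−1).
Need P(X < 911) = 0.9 with θ tied to k this way. Start at k = 2, θ = 554: P(X<911) ≈ 0.489.
Too low — raise k to concentrate. Iterating converges to k ≈ 8.62.
Then θ = 554/(8.62−1) ≈ 72.7.

k ≈ 8.62, θ ≈ 72.7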